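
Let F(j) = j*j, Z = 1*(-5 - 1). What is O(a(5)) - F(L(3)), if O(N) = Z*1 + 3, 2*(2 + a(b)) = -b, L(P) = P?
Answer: -12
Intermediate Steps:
a(b) = -2 - b/2 (a(b) = -2 + (-b)/2 = -2 - b/2)
Z = -6 (Z = 1*(-6) = -6)
O(N) = -3 (O(N) = -6*1 + 3 = -6 + 3 = -3)
F(j) = j²
O(a(5)) - F(L(3)) = -3 - 1*3² = -3 - 1*9 = -3 - 9 = -12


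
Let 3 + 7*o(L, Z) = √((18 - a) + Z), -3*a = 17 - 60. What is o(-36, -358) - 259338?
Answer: -1815369/7 + I*√3189/21 ≈ -2.5934e+5 + 2.6891*I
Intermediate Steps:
a = 43/3 (a = -(17 - 60)/3 = -⅓*(-43) = 43/3 ≈ 14.333)
o(L, Z) = -3/7 + √(11/3 + Z)/7 (o(L, Z) = -3/7 + √((18 - 1*43/3) + Z)/7 = -3/7 + √((18 - 43/3) + Z)/7 = -3/7 + √(11/3 + Z)/7)
o(-36, -358) - 259338 = (-3/7 + √(33 + 9*(-358))/21) - 259338 = (-3/7 + √(33 - 3222)/21) - 259338 = (-3/7 + √(-3189)/21) - 259338 = (-3/7 + (I*√3189)/21) - 259338 = (-3/7 + I*√3189/21) - 259338 = -1815369/7 + I*√3189/21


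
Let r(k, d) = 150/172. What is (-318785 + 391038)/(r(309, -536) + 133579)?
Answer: 6213758/11487869 ≈ 0.54090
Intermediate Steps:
r(k, d) = 75/86 (r(k, d) = 150*(1/172) = 75/86)
(-318785 + 391038)/(r(309, -536) + 133579) = (-318785 + 391038)/(75/86 + 133579) = 72253/(11487869/86) = 72253*(86/11487869) = 6213758/11487869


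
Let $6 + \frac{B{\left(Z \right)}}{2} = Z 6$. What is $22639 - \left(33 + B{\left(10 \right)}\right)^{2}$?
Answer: $2758$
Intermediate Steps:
$B{\left(Z \right)} = -12 + 12 Z$ ($B{\left(Z \right)} = -12 + 2 Z 6 = -12 + 2 \cdot 6 Z = -12 + 12 Z$)
$22639 - \left(33 + B{\left(10 \right)}\right)^{2} = 22639 - \left(33 + \left(-12 + 12 \cdot 10\right)\right)^{2} = 22639 - \left(33 + \left(-12 + 120\right)\right)^{2} = 22639 - \left(33 + 108\right)^{2} = 22639 - 141^{2} = 22639 - 19881 = 2758$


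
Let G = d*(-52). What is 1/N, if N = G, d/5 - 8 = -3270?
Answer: 1/848120 ≈ 1.1791e-6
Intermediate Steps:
d = -16310 (d = 40 + 5*(-3270) = 40 - 16350 = -16310)
G = 848120 (G = -16310*(-52) = 848120)
N = 848120
1/N = 1/848120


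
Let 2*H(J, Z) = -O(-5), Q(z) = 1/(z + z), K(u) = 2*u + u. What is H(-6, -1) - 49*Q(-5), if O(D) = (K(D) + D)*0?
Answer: 49/10 ≈ 4.9000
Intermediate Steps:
K(u) = 3*u
O(D) = 0 (O(D) = (3*D + D)*0 = (4*D)*0 = 0)
Q(z) = 1/(2*z)
H(J, Z) = 0 (H(J, Z) = (-1*0)/2 = (½)*0 = 0)
H(-6, -1) - 49*Q(-5) = 0 - 49/(2*(-5)) = 0 - 49*(-1)/(2*5) = 0 - 49*(-⅒) = 0 + 49/10 = 49/10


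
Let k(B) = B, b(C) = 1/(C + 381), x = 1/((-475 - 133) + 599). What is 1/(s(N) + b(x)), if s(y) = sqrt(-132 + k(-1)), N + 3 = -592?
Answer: 30852/1562907553 - 11751184*I*sqrt(133)/1562907553 ≈ 1.974e-5 - 0.086711*I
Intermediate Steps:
N = -595 (N = -3 - 592 = -595)
x = -1/9 (x = 1/(-608 + 599) = 1/(-9) = -1/9 ≈ -0.11111)
b(C) = 1/(381 + C)
s(y) = I*sqrt(133) (s(y) = sqrt(-132 - 1) = sqrt(-133) = I*sqrt(133))
1/(s(N) + b(x)) = 1/(I*sqrt(133) + 1/(381 - 1/9)) = 1/(I*sqrt(133) + 1/(3428/9)) = 1/(I*sqrt(133) + 9/3428) = 1/(9/3428 + I*sqrt(133))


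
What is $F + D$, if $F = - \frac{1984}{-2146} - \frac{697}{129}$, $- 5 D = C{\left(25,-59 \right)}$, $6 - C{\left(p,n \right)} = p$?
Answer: $- \frac{469642}{692085} \approx -0.67859$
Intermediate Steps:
$C{\left(p,n \right)} = 6 - p$
$D = \frac{19}{5}$ ($D = - \frac{6 - 25}{5} = \left(- \frac{1}{5}\right) \left(-19\right) = \frac{19}{5} \approx 3.8$)
$F = - \frac{619913}{138417}$ ($F = \left(-1984\right) \left(- \frac{1}{2146}\right) - \frac{697}{129} = \frac{992}{1073} - \frac{697}{129} = - \frac{619913}{138417} \approx -4.4786$)
$F + D = - \frac{619913}{138417} + \frac{19}{5} = - \frac{469642}{692085}$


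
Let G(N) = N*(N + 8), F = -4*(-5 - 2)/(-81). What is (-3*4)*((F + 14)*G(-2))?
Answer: 17696/9 ≈ 1966.2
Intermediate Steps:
F = -28/81 (F = -4*(-7)*(-1/81) = 28*(-1/81) = -28/81 ≈ -0.34568)
G(N) = N*(8 + N)
(-3*4)*((F + 14)*G(-2)) = (-3*4)*((-28/81 + 14)*(-2*(8 - 2))) = -4424*(-2*6)/27 = -4424*(-12)/27 = -12*(-4424/27) = 17696/9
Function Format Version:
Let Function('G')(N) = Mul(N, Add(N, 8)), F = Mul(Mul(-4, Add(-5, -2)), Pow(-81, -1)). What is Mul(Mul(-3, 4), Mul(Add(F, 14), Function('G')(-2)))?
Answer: Rational(17696, 9) ≈ 1966.2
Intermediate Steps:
F = Rational(-28, 81) (F = Mul(Mul(-4, -7), Rational(-1, 81)) = Mul(28, Rational(-1, 81)) = Rational(-28, 81) ≈ -0.34568)
Function('G')(N) = Mul(N, Add(8, N))
Mul(Mul(-3, 4), Mul(Add(F, 14), Function('G')(-2))) = Mul(Mul(-3, 4), Mul(Add(Rational(-28, 81), 14), Mul(-2, Add(8, -2)))) = Mul(-12, Mul(Rational(1106, 81), Mul(-2, 6))) = Mul(-12, Mul(Rational(1106, 81), -12)) = Mul(-12, Rational(-4424, 27)) = Rational(17696, 9)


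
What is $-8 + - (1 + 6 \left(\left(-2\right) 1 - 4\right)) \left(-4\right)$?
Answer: $-148$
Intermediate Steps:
$-8 + - (1 + 6 \left(\left(-2\right) 1 - 4\right)) \left(-4\right) = -8 + - (1 + 6 \left(-2 - 4\right)) \left(-4\right) = -8 + - (1 + 6 \left(-6\right)) \left(-4\right) = -8 + - (1 - 36) \left(-4\right) = -8 + \left(-1\right) \left(-35\right) \left(-4\right) = -8 + 35 \left(-4\right) = -8 - 140 = -148$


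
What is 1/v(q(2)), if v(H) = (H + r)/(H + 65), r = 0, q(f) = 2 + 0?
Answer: 67/2 ≈ 33.500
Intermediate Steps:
q(f) = 2
v(H) = H/(65 + H) (v(H) = (H + 0)/(H + 65) = H/(65 + H))
1/v(q(2)) = 1/(2/(65 + 2)) = 1/(2/67) = 67/2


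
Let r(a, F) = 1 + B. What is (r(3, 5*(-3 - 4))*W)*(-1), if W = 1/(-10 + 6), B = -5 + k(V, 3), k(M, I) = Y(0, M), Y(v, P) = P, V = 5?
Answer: ¼ ≈ 0.25000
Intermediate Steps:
k(M, I) = M
B = 0 (B = -5 + 5 = 0)
W = -¼ (W = 1/(-4) = -¼ ≈ -0.25000)
r(a, F) = 1 (r(a, F) = 1 + 0 = 1)
(r(3, 5*(-3 - 4))*W)*(-1) = (1*(-¼))*(-1) = -¼*(-1) = ¼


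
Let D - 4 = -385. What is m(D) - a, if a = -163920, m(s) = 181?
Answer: 164101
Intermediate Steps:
D = -381 (D = 4 - 385 = -381)
m(D) - a = 181 - 1*(-163920) = 181 + 163920 = 164101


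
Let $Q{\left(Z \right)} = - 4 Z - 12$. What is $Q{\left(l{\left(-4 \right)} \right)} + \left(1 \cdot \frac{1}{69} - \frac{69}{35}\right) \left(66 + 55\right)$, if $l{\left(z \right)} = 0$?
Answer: $- \frac{600826}{2415} \approx -248.79$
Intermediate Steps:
$Q{\left(Z \right)} = -12 - 4 Z$
$Q{\left(l{\left(-4 \right)} \right)} + \left(1 \cdot \frac{1}{69} - \frac{69}{35}\right) \left(66 + 55\right) = \left(-12 - 0\right) + \left(1 \cdot \frac{1}{69} - \frac{69}{35}\right) \left(66 + 55\right) = \left(-12 + 0\right) + \left(1 \cdot \frac{1}{69} - \frac{69}{35}\right) 121 = -12 + \left(\frac{1}{69} - \frac{69}{35}\right) 121 = -12 - \frac{571846}{2415} = - \frac{600826}{2415}$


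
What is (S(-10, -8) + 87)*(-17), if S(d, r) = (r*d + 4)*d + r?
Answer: 12937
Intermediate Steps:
S(d, r) = r + d*(4 + d*r) (S(d, r) = (d*r + 4)*d + r = (4 + d*r)*d + r = d*(4 + d*r) + r = r + d*(4 + d*r))
(S(-10, -8) + 87)*(-17) = ((-8 + 4*(-10) - 8*(-10)²) + 87)*(-17) = ((-8 - 40 - 8*100) + 87)*(-17) = ((-8 - 40 - 800) + 87)*(-17) = (-848 + 87)*(-17) = -761*(-17) = 12937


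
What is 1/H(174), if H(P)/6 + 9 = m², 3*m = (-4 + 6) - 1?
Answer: -3/160 ≈ -0.018750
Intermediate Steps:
m = ⅓ (m = ((-4 + 6) - 1)/3 = (2 - 1)/3 = (⅓)*1 = ⅓ ≈ 0.33333)
H(P) = -160/3 (H(P) = -54 + 6*(⅓)² = -54 + 6*(⅑) = -54 + ⅔ = -160/3)
1/H(174) = 1/(-160/3) = -3/160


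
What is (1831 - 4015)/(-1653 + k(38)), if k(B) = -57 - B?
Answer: 546/437 ≈ 1.2494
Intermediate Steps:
(1831 - 4015)/(-1653 + k(38)) = (1831 - 4015)/(-1653 + (-57 - 1*38)) = -2184/(-1653 + (-57 - 38)) = -2184/(-1653 - 95) = -2184/(-1748) = -2184*(-1/1748) = 546/437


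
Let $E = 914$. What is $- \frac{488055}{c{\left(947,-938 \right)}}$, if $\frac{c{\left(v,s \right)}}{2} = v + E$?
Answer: $- \frac{488055}{3722} \approx -131.13$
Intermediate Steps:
$c{\left(v,s \right)} = 1828 + 2 v$ ($c{\left(v,s \right)} = 2 \left(v + 914\right) = 2 \left(914 + v\right) = 1828 + 2 v$)
$- \frac{488055}{c{\left(947,-938 \right)}} = - \frac{488055}{1828 + 2 \cdot 947} = - \frac{488055}{1828 + 1894} = - \frac{488055}{3722}$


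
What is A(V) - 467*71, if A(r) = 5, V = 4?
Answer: -33152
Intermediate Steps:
A(V) - 467*71 = 5 - 467*71 = 5 - 33157 = -33152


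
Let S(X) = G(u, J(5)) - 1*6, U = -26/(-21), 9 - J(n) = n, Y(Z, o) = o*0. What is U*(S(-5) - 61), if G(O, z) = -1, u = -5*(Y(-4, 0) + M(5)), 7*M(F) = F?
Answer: -1768/21 ≈ -84.190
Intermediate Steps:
Y(Z, o) = 0
M(F) = F/7
u = -25/7 (u = -5*(0 + (⅐)*5) = -5*(0 + 5/7) = -5*5/7 = -25/7 ≈ -3.5714)
J(n) = 9 - n
U = 26/21 (U = -26*(-1/21) = 26/21 ≈ 1.2381)
S(X) = -7 (S(X) = -1 - 1*6 = -1 - 6 = -7)
U*(S(-5) - 61) = 26*(-7 - 61)/21 = (26/21)*(-68) = -1768/21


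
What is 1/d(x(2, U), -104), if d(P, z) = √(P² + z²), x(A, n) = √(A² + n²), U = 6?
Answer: √2714/5428 ≈ 0.0095977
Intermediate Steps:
1/d(x(2, U), -104) = 1/(√((√(2² + 6²))² + (-104)²)) = 1/(√((√(4 + 36))² + 10816)) = 1/(√((√40)² + 10816)) = 1/(√((2*√10)² + 10816)) = 1/(√(40 + 10816)) = 1/(√10856) = 1/(2*√2714) = √2714/5428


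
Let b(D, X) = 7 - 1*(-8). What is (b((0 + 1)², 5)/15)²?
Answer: 1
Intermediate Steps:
b(D, X) = 15 (b(D, X) = 7 + 8 = 15)
(b((0 + 1)², 5)/15)² = (15/15)² = (15*(1/15))² = 1² = 1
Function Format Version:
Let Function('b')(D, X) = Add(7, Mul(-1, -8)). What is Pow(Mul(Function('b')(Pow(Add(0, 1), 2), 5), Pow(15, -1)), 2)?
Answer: 1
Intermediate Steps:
Function('b')(D, X) = 15 (Function('b')(D, X) = Add(7, 8) = 15)
Pow(Mul(Function('b')(Pow(Add(0, 1), 2), 5), Pow(15, -1)), 2) = Pow(Mul(15, Pow(15, -1)), 2) = Pow(Mul(15, Rational(1, 15)), 2) = Pow(1, 2) = 1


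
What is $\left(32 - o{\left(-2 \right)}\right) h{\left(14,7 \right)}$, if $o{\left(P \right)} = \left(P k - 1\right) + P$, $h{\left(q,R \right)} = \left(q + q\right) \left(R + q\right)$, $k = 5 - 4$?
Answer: $21756$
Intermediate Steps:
$k = 1$ ($k = 5 - 4 = 1$)
$h{\left(q,R \right)} = 2 q \left(R + q\right)$
$o{\left(P \right)} = -1 + 2 P$ ($o{\left(P \right)} = \left(P 1 - 1\right) + P = \left(P - 1\right) + P = \left(-1 + P\right) + P = -1 + 2 P$)
$\left(32 - o{\left(-2 \right)}\right) h{\left(14,7 \right)} = \left(32 - \left(-1 + 2 \left(-2\right)\right)\right) 2 \cdot 14 \left(7 + 14\right) = \left(32 - \left(-1 - 4\right)\right) 2 \cdot 14 \cdot 21 = \left(32 - -5\right) 588 = \left(32 + 5\right) 588 = 37 \cdot 588 = 21756$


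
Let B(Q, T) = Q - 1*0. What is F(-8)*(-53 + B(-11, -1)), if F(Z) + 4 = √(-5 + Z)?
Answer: 256 - 64*I*√13 ≈ 256.0 - 230.76*I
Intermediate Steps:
F(Z) = -4 + √(-5 + Z)
B(Q, T) = Q (B(Q, T) = Q + 0 = Q)
F(-8)*(-53 + B(-11, -1)) = (-4 + √(-5 - 8))*(-53 - 11) = (-4 + √(-13))*(-64) = (-4 + I*√13)*(-64) = 256 - 64*I*√13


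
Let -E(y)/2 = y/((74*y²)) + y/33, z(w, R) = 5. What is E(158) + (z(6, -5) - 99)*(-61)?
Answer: 1104344443/192918 ≈ 5724.4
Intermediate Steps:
E(y) = -2*y/33 - 1/(37*y) (E(y) = -2*(y/((74*y²)) + y/33) = -2*(y*(1/(74*y²)) + y*(1/33)) = -2*(1/(74*y) + y/33) = -2*(y/33 + 1/(74*y)) = -2*y/33 - 1/(37*y))
E(158) + (z(6, -5) - 99)*(-61) = (1/1221)*(-33 - 74*158²)/158 + (5 - 99)*(-61) = (1/1221)*(1/158)*(-33 - 74*24964) - 94*(-61) = (1/1221)*(1/158)*(-33 - 1847336) + 5734 = (1/1221)*(1/158)*(-1847369) + 5734 = -1847369/192918 + 5734 = 1104344443/192918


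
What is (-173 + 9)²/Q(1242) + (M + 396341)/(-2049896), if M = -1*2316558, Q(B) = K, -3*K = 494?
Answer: -82226710625/506324312 ≈ -162.40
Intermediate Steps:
K = -494/3 (K = -⅓*494 = -494/3 ≈ -164.67)
Q(B) = -494/3
M = -2316558
(-173 + 9)²/Q(1242) + (M + 396341)/(-2049896) = (-173 + 9)²/(-494/3) + (-2316558 + 396341)/(-2049896) = (-164)²*(-3/494) - 1920217*(-1/2049896) = 26896*(-3/494) + 1920217/2049896 = -40344/247 + 1920217/2049896 = -82226710625/506324312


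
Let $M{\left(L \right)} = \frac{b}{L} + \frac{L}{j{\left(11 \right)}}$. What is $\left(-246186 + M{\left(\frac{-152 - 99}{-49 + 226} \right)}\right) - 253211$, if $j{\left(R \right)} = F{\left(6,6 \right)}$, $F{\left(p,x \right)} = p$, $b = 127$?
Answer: $- \frac{133144198813}{266562} \approx -4.9949 \cdot 10^{5}$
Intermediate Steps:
$j{\left(R \right)} = 6$
$M{\left(L \right)} = \frac{127}{L} + \frac{L}{6}$
$\left(-246186 + M{\left(\frac{-152 - 99}{-49 + 226} \right)}\right) - 253211 = \left(-246186 + \left(\frac{127}{\left(-152 - 99\right) \frac{1}{-49 + 226}} + \frac{\left(-152 - 99\right) \frac{1}{-49 + 226}}{6}\right)\right) - 253211 = \left(-246186 + \left(\frac{127}{\left(-251\right) \frac{1}{177}} + \frac{\left(-251\right) \frac{1}{177}}{6}\right)\right) - 253211 = \left(-246186 + \left(\frac{127}{- \frac{251}{177}} + \frac{1}{6} \left(- \frac{251}{177}\right)\right)\right) - 253211 = \left(-246186 + \left(127 \left(- \frac{177}{251}\right) - \frac{251}{1062}\right)\right) - 253211 = \left(-246186 - \frac{23935699}{266562}\right) - 253211 = - \frac{65647768231}{266562} - 253211 = - \frac{133144198813}{266562}$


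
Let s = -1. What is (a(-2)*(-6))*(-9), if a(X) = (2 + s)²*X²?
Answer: 216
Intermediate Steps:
a(X) = X² (a(X) = (2 - 1)²*X² = 1²*X² = 1*X² = X²)
(a(-2)*(-6))*(-9) = ((-2)²*(-6))*(-9) = (4*(-6))*(-9) = -24*(-9) = 216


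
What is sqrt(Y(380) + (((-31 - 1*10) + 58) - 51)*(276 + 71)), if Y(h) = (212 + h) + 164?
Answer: I*sqrt(11042) ≈ 105.08*I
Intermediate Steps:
Y(h) = 376 + h
sqrt(Y(380) + (((-31 - 1*10) + 58) - 51)*(276 + 71)) = sqrt((376 + 380) + (((-31 - 1*10) + 58) - 51)*(276 + 71)) = sqrt(756 + (((-31 - 10) + 58) - 51)*347) = sqrt(756 + ((-41 + 58) - 51)*347) = sqrt(756 + (17 - 51)*347) = sqrt(756 - 34*347) = sqrt(756 - 11798) = sqrt(-11042) = I*sqrt(11042)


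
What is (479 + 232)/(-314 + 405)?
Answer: 711/91 ≈ 7.8132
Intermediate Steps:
(479 + 232)/(-314 + 405) = 711/91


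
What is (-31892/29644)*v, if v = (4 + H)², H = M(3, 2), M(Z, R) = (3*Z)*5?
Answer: -19143173/7411 ≈ -2583.1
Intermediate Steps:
M(Z, R) = 15*Z
H = 45 (H = 15*3 = 45)
v = 2401 (v = (4 + 45)² = 49² = 2401)
(-31892/29644)*v = -31892/29644*2401 = -31892*1/29644*2401 = -7973/7411*2401 = -19143173/7411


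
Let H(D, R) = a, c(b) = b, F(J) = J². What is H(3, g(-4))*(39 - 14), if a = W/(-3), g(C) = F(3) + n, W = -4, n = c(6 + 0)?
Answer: 100/3 ≈ 33.333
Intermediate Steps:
n = 6 (n = 6 + 0 = 6)
g(C) = 15 (g(C) = 3² + 6 = 9 + 6 = 15)
a = 4/3 (a = -4/(-3) = -4*(-⅓) = 4/3 ≈ 1.3333)
H(D, R) = 4/3
H(3, g(-4))*(39 - 14) = 4*(39 - 14)/3 = (4/3)*25 = 100/3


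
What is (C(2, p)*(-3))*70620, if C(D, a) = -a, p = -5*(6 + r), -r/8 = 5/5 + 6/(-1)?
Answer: -48727800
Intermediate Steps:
r = 40 (r = -8*(5/5 + 6/(-1)) = -8*(5*(1/5) + 6*(-1)) = -8*(1 - 6) = -8*(-5) = 40)
p = -230 (p = -5*(6 + 40) = -5*46 = -230)
(C(2, p)*(-3))*70620 = (-1*(-230)*(-3))*70620 = (230*(-3))*70620 = -690*70620 = -48727800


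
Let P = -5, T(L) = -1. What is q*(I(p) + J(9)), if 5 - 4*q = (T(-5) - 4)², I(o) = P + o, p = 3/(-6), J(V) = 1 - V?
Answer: 135/2 ≈ 67.500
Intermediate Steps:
p = -½ (p = 3*(-⅙) = -½ ≈ -0.50000)
I(o) = -5 + o
q = -5 (q = 5/4 - (-1 - 4)²/4 = 5/4 - ¼*(-5)² = 5/4 - ¼*25 = 5/4 - 25/4 = -5)
q*(I(p) + J(9)) = -5*((-5 - ½) + (1 - 1*9)) = -5*(-11/2 + (1 - 9)) = -5*(-11/2 - 8) = -5*(-27/2) = 135/2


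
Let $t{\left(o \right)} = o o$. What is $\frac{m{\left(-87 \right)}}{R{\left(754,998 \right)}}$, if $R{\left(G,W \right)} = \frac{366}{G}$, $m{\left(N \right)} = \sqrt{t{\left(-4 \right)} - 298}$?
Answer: $\frac{377 i \sqrt{282}}{183} \approx 34.595 i$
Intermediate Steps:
$t{\left(o \right)} = o^{2}$
$m{\left(N \right)} = i \sqrt{282}$ ($m{\left(N \right)} = \sqrt{\left(-4\right)^{2} - 298} = \sqrt{16 - 298} = \sqrt{-282} = i \sqrt{282}$)
$\frac{m{\left(-87 \right)}}{R{\left(754,998 \right)}} = \frac{i \sqrt{282}}{366 \cdot \frac{1}{754}} = \frac{i \sqrt{282}}{\frac{183}{377}} = i \sqrt{282} \cdot \frac{377}{183} = \frac{377 i \sqrt{282}}{183}$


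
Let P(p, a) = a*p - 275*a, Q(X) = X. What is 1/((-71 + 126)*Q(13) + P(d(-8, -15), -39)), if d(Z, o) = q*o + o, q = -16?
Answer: 1/2665 ≈ 0.00037523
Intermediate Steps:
d(Z, o) = -15*o (d(Z, o) = -16*o + o = -15*o)
P(p, a) = -275*a + a*p
1/((-71 + 126)*Q(13) + P(d(-8, -15), -39)) = 1/((-71 + 126)*13 - 39*(-275 - 15*(-15))) = 1/(55*13 - 39*(-275 + 225)) = 1/(715 - 39*(-50)) = 1/(715 + 1950) = 1/2665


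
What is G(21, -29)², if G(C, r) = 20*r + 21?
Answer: 312481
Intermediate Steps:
G(C, r) = 21 + 20*r
G(21, -29)² = (21 + 20*(-29))² = (21 - 580)² = (-559)² = 312481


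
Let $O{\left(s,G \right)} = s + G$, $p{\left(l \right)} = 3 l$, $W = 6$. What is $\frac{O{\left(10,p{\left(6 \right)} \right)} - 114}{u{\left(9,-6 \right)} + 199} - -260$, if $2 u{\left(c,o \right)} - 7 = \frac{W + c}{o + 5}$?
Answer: $\frac{50614}{195} \approx 259.56$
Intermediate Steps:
$u{\left(c,o \right)} = \frac{7}{2} + \frac{6 + c}{2 \left(5 + o\right)}$ ($u{\left(c,o \right)} = \frac{7}{2} + \frac{\left(6 + c\right) \frac{1}{o + 5}}{2} = \frac{7}{2} + \frac{\left(6 + c\right) \frac{1}{5 + o}}{2} = \frac{7}{2} + \frac{\frac{1}{5 + o} \left(6 + c\right)}{2} = \frac{7}{2} + \frac{6 + c}{2 \left(5 + o\right)}$)
$O{\left(s,G \right)} = G + s$
$\frac{O{\left(10,p{\left(6 \right)} \right)} - 114}{u{\left(9,-6 \right)} + 199} - -260 = \frac{\left(3 \cdot 6 + 10\right) - 114}{\frac{41 + 9 + 7 \left(-6\right)}{2 \left(5 - 6\right)} + 199} - -260 = \frac{\left(18 + 10\right) - 114}{\frac{41 + 9 - 42}{2 \left(-1\right)} + 199} + 260 = \frac{28 - 114}{\frac{1}{2} \left(-1\right) 8 + 199} + 260 = - \frac{86}{-4 + 199} + 260 = - \frac{86}{195} + 260 = \frac{50614}{195}$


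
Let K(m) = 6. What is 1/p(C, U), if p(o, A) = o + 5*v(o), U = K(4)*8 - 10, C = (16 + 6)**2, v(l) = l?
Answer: 1/2904 ≈ 0.00034435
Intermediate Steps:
C = 484 (C = 22**2 = 484)
U = 38 (U = 6*8 - 10 = 48 - 10 = 38)
p(o, A) = 6*o (p(o, A) = o + 5*o = 6*o)
1/p(C, U) = 1/(6*484) = 1/2904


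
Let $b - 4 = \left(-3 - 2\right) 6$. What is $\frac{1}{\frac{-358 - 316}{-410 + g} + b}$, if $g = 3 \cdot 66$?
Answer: $- \frac{106}{2419} \approx -0.04382$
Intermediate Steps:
$b = -26$ ($b = 4 + \left(-3 - 2\right) 6 = 4 - 30 = -26$)
$g = 198$
$\frac{1}{\frac{-358 - 316}{-410 + g} + b} = \frac{1}{\frac{-358 - 316}{-410 + 198} - 26} = \frac{1}{- \frac{674}{-212} - 26} = \frac{1}{\left(-674\right) \left(- \frac{1}{212}\right) - 26} = \frac{1}{\frac{337}{106} - 26} = \frac{1}{- \frac{2419}{106}} = - \frac{106}{2419}$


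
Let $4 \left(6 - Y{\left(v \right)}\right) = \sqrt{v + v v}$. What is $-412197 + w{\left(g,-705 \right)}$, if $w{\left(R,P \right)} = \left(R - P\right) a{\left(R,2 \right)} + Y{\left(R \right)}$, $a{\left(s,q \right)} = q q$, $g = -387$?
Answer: $-410919 - \frac{3 \sqrt{16598}}{4} \approx -4.1102 \cdot 10^{5}$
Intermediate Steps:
$Y{\left(v \right)} = 6 - \frac{\sqrt{v + v^{2}}}{4}$ ($Y{\left(v \right)} = 6 - \frac{\sqrt{v + v v}}{4} = 6 - \frac{\sqrt{v + v^{2}}}{4}$)
$a{\left(s,q \right)} = q^{2}$
$w{\left(R,P \right)} = 6 - 4 P + 4 R - \frac{\sqrt{R \left(1 + R\right)}}{4}$ ($w{\left(R,P \right)} = \left(R - P\right) 2^{2} - \left(-6 + \frac{\sqrt{R \left(1 + R\right)}}{4}\right) = \left(R - P\right) 4 - \left(-6 + \frac{\sqrt{R \left(1 + R\right)}}{4}\right) = \left(- 4 P + 4 R\right) - \left(-6 + \frac{\sqrt{R \left(1 + R\right)}}{4}\right) = 6 - 4 P + 4 R - \frac{\sqrt{R \left(1 + R\right)}}{4}$)
$-412197 + w{\left(g,-705 \right)} = -412197 + \left(6 - -2820 + 4 \left(-387\right) - \frac{\sqrt{- 387 \left(1 - 387\right)}}{4}\right) = -412197 + \left(6 + 2820 - 1548 - \frac{\sqrt{\left(-387\right) \left(-386\right)}}{4}\right) = -412197 + \left(6 + 2820 - 1548 - \frac{\sqrt{149382}}{4}\right) = -412197 + \left(6 + 2820 - 1548 - \frac{3 \sqrt{16598}}{4}\right) = -412197 + \left(1278 - \frac{3 \sqrt{16598}}{4}\right) = -410919 - \frac{3 \sqrt{16598}}{4}$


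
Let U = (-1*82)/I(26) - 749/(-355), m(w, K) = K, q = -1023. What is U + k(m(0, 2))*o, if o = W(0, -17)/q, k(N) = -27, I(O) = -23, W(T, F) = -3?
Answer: 15580462/2784265 ≈ 5.5959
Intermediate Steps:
U = 46337/8165 (U = -1*82/(-23) - 749/(-355) = -82*(-1/23) - 749*(-1/355) = 82/23 + 749/355 = 46337/8165 ≈ 5.6751)
o = 1/341 (o = -3/(-1023) = -3*(-1/1023) = 1/341 ≈ 0.0029326)
U + k(m(0, 2))*o = 46337/8165 - 27*1/341 = 46337/8165 - 27/341 = 15580462/2784265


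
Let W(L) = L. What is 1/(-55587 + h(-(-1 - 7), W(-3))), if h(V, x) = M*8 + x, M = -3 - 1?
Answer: -1/55622 ≈ -1.7978e-5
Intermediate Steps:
M = -4
h(V, x) = -32 + x (h(V, x) = -4*8 + x = -32 + x)
1/(-55587 + h(-(-1 - 7), W(-3))) = 1/(-55587 + (-32 - 3)) = 1/(-55587 - 35) = 1/(-55622) = -1/55622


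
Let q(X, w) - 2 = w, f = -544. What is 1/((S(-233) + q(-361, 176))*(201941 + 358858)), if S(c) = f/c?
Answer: 233/23563652382 ≈ 9.8881e-9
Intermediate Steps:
q(X, w) = 2 + w
S(c) = -544/c
1/((S(-233) + q(-361, 176))*(201941 + 358858)) = 1/((-544/(-233) + (2 + 176))*(201941 + 358858)) = 1/((-544*(-1/233) + 178)*560799) = 1/((544/233 + 178)*560799) = 1/((42018/233)*560799) = 1/(23563652382/233) = 233/23563652382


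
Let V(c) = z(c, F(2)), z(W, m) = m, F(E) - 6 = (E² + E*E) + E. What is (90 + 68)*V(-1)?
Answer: 2528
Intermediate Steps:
F(E) = 6 + E + 2*E² (F(E) = 6 + ((E² + E*E) + E) = 6 + ((E² + E²) + E) = 6 + (2*E² + E) = 6 + (E + 2*E²) = 6 + E + 2*E²)
V(c) = 16 (V(c) = 6 + 2 + 2*2² = 6 + 2 + 2*4 = 6 + 2 + 8 = 16)
(90 + 68)*V(-1) = (90 + 68)*16 = 158*16 = 2528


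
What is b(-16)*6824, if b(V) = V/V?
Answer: 6824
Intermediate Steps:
b(V) = 1
b(-16)*6824 = 1*6824 = 6824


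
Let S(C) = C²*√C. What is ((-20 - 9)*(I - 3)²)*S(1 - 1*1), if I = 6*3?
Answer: 0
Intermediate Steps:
I = 18
S(C) = C^(5/2)
((-20 - 9)*(I - 3)²)*S(1 - 1*1) = ((-20 - 9)*(18 - 3)²)*(1 - 1*1)^(5/2) = (-29*15²)*(1 - 1)^(5/2) = (-29*225)*0^(5/2) = -6525*0 = 0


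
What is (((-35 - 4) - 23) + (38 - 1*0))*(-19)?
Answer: 456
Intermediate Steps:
(((-35 - 4) - 23) + (38 - 1*0))*(-19) = ((-39 - 23) + (38 + 0))*(-19) = (-62 + 38)*(-19) = -24*(-19) = 456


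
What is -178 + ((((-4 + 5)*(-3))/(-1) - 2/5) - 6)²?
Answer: -4161/25 ≈ -166.44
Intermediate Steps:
-178 + ((((-4 + 5)*(-3))/(-1) - 2/5) - 6)² = -178 + (((1*(-3))*(-1) - 2*⅕) - 6)² = -178 + ((-3*(-1) - ⅖) - 6)² = -178 + ((3 - ⅖) - 6)² = -178 + (13/5 - 6)² = -178 + (-17/5)² = -178 + 289/25 = -4161/25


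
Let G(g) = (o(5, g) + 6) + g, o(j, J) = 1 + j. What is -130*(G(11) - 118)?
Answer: 12350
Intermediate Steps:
G(g) = 12 + g (G(g) = ((1 + 5) + 6) + g = (6 + 6) + g = 12 + g)
-130*(G(11) - 118) = -130*((12 + 11) - 118) = -130*(23 - 118) = -130*(-95) = 12350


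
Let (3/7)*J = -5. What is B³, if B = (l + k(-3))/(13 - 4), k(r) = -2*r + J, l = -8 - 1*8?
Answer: -274625/19683 ≈ -13.952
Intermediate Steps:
J = -35/3 (J = (7/3)*(-5) = -35/3 ≈ -11.667)
l = -16 (l = -8 - 8 = -16)
k(r) = -35/3 - 2*r (k(r) = -2*r - 35/3 = -35/3 - 2*r)
B = -65/27 (B = (-16 + (-35/3 - 2*(-3)))/(13 - 4) = (-16 + (-35/3 + 6))/9 = (-16 - 17/3)*(⅑) = -65/3*⅑ = -65/27 ≈ -2.4074)
B³ = (-65/27)³ = -274625/19683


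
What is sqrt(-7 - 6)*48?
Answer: 48*I*sqrt(13) ≈ 173.07*I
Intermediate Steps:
sqrt(-7 - 6)*48 = sqrt(-13)*48 = (I*sqrt(13))*48 = 48*I*sqrt(13)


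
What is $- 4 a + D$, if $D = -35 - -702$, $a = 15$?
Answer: $607$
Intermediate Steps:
$D = 667$ ($D = -35 + 702 = 667$)
$- 4 a + D = \left(-4\right) 15 + 667 = -60 + 667 = 607$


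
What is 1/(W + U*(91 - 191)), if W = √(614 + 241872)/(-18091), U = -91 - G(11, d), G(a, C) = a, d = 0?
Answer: 1669149833100/17025328297498757 + 18091*√242486/34050656594997514 ≈ 9.8040e-5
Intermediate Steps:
U = -102 (U = -91 - 1*11 = -91 - 11 = -102)
W = -√242486/18091 (W = √242486*(-1/18091) = -√242486/18091 ≈ -0.027220)
1/(W + U*(91 - 191)) = 1/(-√242486/18091 - 102*(91 - 191)) = 1/(-√242486/18091 - 102*(-100)) = 1/(-√242486/18091 + 10200) = 1/(10200 - √242486/18091)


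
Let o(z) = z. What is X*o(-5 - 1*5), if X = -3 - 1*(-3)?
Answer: 0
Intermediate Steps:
X = 0 (X = -3 + 3 = 0)
X*o(-5 - 1*5) = 0*(-5 - 1*5) = 0*(-5 - 5) = 0*(-10) = 0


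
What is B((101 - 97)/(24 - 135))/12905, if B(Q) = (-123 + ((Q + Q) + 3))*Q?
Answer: 53312/159002505 ≈ 0.00033529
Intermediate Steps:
B(Q) = Q*(-120 + 2*Q) (B(Q) = (-123 + (2*Q + 3))*Q = (-123 + (3 + 2*Q))*Q = (-120 + 2*Q)*Q = Q*(-120 + 2*Q))
B((101 - 97)/(24 - 135))/12905 = (2*((101 - 97)/(24 - 135))*(-60 + (101 - 97)/(24 - 135)))/12905 = (2*(4/(-111))*(-60 + 4/(-111)))*(1/12905) = (2*(4*(-1/111))*(-60 + 4*(-1/111)))*(1/12905) = (2*(-4/111)*(-60 - 4/111))*(1/12905) = (2*(-4/111)*(-6664/111))*(1/12905) = (53312/12321)*(1/12905) = 53312/159002505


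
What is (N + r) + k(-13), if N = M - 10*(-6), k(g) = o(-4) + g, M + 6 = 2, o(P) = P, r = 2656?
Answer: 2695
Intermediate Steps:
M = -4 (M = -6 + 2 = -4)
k(g) = -4 + g
N = 56 (N = -4 - 10*(-6) = -4 + 60 = 56)
(N + r) + k(-13) = (56 + 2656) + (-4 - 13) = 2712 - 17 = 2695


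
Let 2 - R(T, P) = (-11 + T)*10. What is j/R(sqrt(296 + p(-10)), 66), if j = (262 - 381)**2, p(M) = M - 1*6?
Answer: -14161/138 - 10115*sqrt(70)/552 ≈ -255.93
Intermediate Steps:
p(M) = -6 + M (p(M) = M - 6 = -6 + M)
j = 14161 (j = (-119)**2 = 14161)
R(T, P) = 112 - 10*T (R(T, P) = 2 - (-11 + T)*10 = 2 - (-110 + 10*T) = 2 + (110 - 10*T) = 112 - 10*T)
j/R(sqrt(296 + p(-10)), 66) = 14161/(112 - 10*sqrt(296 + (-6 - 10))) = 14161/(112 - 10*sqrt(296 - 16)) = 14161/(112 - 20*sqrt(70))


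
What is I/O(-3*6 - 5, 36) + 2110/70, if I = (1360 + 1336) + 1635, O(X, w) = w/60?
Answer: 152218/21 ≈ 7248.5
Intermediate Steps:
O(X, w) = w/60 (O(X, w) = w*(1/60) = w/60)
I = 4331 (I = 2696 + 1635 = 4331)
I/O(-3*6 - 5, 36) + 2110/70 = 4331/(((1/60)*36)) + 2110/70 = 4331/(3/5) + 2110*(1/70) = 4331*(5/3) + 211/7 = 21655/3 + 211/7 = 152218/21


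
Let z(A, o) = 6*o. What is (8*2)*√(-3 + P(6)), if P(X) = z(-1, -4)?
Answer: 48*I*√3 ≈ 83.138*I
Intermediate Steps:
P(X) = -24 (P(X) = 6*(-4) = -24)
(8*2)*√(-3 + P(6)) = (8*2)*√(-3 - 24) = 16*√(-27) = 16*(3*I*√3) = 48*I*√3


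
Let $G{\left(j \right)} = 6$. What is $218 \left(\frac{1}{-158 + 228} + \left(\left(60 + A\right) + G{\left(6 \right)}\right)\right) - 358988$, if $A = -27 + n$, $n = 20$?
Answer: $- \frac{12114301}{35} \approx -3.4612 \cdot 10^{5}$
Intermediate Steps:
$A = -7$ ($A = -27 + 20 = -7$)
$218 \left(\frac{1}{-158 + 228} + \left(\left(60 + A\right) + G{\left(6 \right)}\right)\right) - 358988 = 218 \left(\frac{1}{-158 + 228} + \left(\left(60 - 7\right) + 6\right)\right) - 358988 = 218 \left(\frac{1}{70} + \left(53 + 6\right)\right) - 358988 = 218 \left(\frac{1}{70} + 59\right) - 358988 = 218 \cdot \frac{4131}{70} - 358988 = \frac{450279}{35} - 358988 = - \frac{12114301}{35}$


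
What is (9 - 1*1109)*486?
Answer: -534600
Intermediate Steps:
(9 - 1*1109)*486 = (9 - 1109)*486 = -1100*486 = -534600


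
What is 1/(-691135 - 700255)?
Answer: -1/1391390 ≈ -7.1871e-7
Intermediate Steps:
1/(-691135 - 700255) = 1/(-1391390) = -1/1391390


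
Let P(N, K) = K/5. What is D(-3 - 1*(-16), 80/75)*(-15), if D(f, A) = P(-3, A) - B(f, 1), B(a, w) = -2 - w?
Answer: -241/5 ≈ -48.200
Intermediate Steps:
P(N, K) = K/5 (P(N, K) = K*(⅕) = K/5)
D(f, A) = 3 + A/5 (D(f, A) = A/5 - (-2 - 1*1) = A/5 - (-2 - 1) = A/5 - 1*(-3) = A/5 + 3 = 3 + A/5)
D(-3 - 1*(-16), 80/75)*(-15) = (3 + (80/75)/5)*(-15) = (3 + (80*(1/75))/5)*(-15) = (3 + (⅕)*(16/15))*(-15) = (3 + 16/75)*(-15) = (241/75)*(-15) = -241/5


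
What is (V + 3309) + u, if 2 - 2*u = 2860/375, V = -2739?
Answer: 42539/75 ≈ 567.19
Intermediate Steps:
u = -211/75 (u = 1 - 1430/375 = 1 - 1/2*572/75 = 1 - 286/75 = -211/75 ≈ -2.8133)
(V + 3309) + u = (-2739 + 3309) - 211/75 = 570 - 211/75 = 42539/75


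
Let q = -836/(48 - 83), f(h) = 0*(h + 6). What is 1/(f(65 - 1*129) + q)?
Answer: 35/836 ≈ 0.041866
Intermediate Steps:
f(h) = 0 (f(h) = 0*(6 + h) = 0)
q = 836/35 (q = -836/(-35) = -836*(-1/35) = 836/35 ≈ 23.886)
1/(f(65 - 1*129) + q) = 1/(0 + 836/35) = 1/(836/35) = 35/836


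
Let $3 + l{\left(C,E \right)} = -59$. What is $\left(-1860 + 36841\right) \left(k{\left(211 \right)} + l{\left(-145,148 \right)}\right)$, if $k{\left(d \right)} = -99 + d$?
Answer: $1749050$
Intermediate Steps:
$l{\left(C,E \right)} = -62$ ($l{\left(C,E \right)} = -3 - 59 = -62$)
$\left(-1860 + 36841\right) \left(k{\left(211 \right)} + l{\left(-145,148 \right)}\right) = \left(-1860 + 36841\right) \left(\left(-99 + 211\right) - 62\right) = 34981 \left(112 - 62\right) = 34981 \cdot 50 = 1749050$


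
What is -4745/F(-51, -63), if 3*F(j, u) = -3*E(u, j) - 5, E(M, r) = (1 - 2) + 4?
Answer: 14235/14 ≈ 1016.8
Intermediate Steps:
E(M, r) = 3 (E(M, r) = -1 + 4 = 3)
F(j, u) = -14/3 (F(j, u) = (-3*3 - 5)/3 = (-9 - 5)/3 = (⅓)*(-14) = -14/3)
-4745/F(-51, -63) = -4745/(-14/3) = -4745*(-3/14) = 14235/14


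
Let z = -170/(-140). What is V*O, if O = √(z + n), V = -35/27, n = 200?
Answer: -5*√4382/18 ≈ -18.388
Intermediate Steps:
z = 17/14 (z = -170*(-1/140) = 17/14 ≈ 1.2143)
V = -35/27 (V = -35*1/27 = -35/27 ≈ -1.2963)
O = 3*√4382/14 (O = √(17/14 + 200) = √(2817/14) = 3*√4382/14 ≈ 14.185)
V*O = -5*√4382/18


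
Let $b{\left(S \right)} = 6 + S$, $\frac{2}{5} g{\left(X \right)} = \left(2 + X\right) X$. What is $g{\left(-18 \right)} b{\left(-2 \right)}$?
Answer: $2880$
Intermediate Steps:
$g{\left(X \right)} = \frac{5 X \left(2 + X\right)}{2}$ ($g{\left(X \right)} = \frac{5 \left(2 + X\right) X}{2} = \frac{5 X \left(2 + X\right)}{2}$)
$g{\left(-18 \right)} b{\left(-2 \right)} = \frac{5}{2} \left(-18\right) \left(2 - 18\right) \left(6 - 2\right) = \frac{5}{2} \left(-18\right) \left(-16\right) 4 = 720 \cdot 4 = 2880$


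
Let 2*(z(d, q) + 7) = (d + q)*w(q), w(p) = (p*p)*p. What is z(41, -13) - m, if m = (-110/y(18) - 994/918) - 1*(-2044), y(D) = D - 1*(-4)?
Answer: -15056539/459 ≈ -32803.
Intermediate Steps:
y(D) = 4 + D (y(D) = D + 4 = 4 + D)
w(p) = p³ (w(p) = p²*p = p³)
z(d, q) = -7 + q³*(d + q)/2 (z(d, q) = -7 + ((d + q)*q³)/2 = -7 + (q³*(d + q))/2 = -7 + q³*(d + q)/2)
m = 935404/459 (m = (-110/(4 + 18) - 994/918) - 1*(-2044) = (-110/22 - 994*1/918) + 2044 = (-110*1/22 - 497/459) + 2044 = (-5 - 497/459) + 2044 = -2792/459 + 2044 = 935404/459 ≈ 2037.9)
z(41, -13) - m = (-7 + (½)*(-13)⁴ + (½)*41*(-13)³) - 1*935404/459 = (-7 + (½)*28561 + (½)*41*(-2197)) - 935404/459 = (-7 + 28561/2 - 90077/2) - 935404/459 = -30765 - 935404/459 = -15056539/459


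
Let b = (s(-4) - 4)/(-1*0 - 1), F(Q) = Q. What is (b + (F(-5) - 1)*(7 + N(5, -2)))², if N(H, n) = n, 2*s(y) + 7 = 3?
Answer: 576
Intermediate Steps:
s(y) = -2 (s(y) = -7/2 + (½)*3 = -7/2 + 3/2 = -2)
b = 6 (b = (-2 - 4)/(-1*0 - 1) = -6/(0 - 1) = -6/(-1) = -6*(-1) = 6)
(b + (F(-5) - 1)*(7 + N(5, -2)))² = (6 + (-5 - 1)*(7 - 2))² = (6 - 6*5)² = (6 - 30)² = (-24)² = 576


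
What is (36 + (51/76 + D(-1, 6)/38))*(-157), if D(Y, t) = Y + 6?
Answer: -439129/76 ≈ -5778.0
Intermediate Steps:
D(Y, t) = 6 + Y
(36 + (51/76 + D(-1, 6)/38))*(-157) = (36 + (51/76 + (6 - 1)/38))*(-157) = (36 + (51*(1/76) + 5*(1/38)))*(-157) = (36 + (51/76 + 5/38))*(-157) = (36 + 61/76)*(-157) = (2797/76)*(-157) = -439129/76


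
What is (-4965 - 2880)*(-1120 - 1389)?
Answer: 19683105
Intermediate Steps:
(-4965 - 2880)*(-1120 - 1389) = -7845*(-2509) = 19683105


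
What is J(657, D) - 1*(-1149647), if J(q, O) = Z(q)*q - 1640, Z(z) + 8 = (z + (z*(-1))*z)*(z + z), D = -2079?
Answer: -372073388865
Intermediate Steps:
Z(z) = -8 + 2*z*(z - z**2) (Z(z) = -8 + (z + (z*(-1))*z)*(z + z) = -8 + (z + (-z)*z)*(2*z) = -8 + (z - z**2)*(2*z) = -8 + 2*z*(z - z**2))
J(q, O) = -1640 + q*(-8 - 2*q**3 + 2*q**2) (J(q, O) = (-8 - 2*q**3 + 2*q**2)*q - 1640 = q*(-8 - 2*q**3 + 2*q**2) - 1640 = -1640 + q*(-8 - 2*q**3 + 2*q**2))
J(657, D) - 1*(-1149647) = (-1640 - 8*657 - 2*657**4 + 2*657**3) - 1*(-1149647) = (-1640 - 5256 - 2*186320859201 + 2*283593393) + 1149647 = (-1640 - 5256 - 372641718402 + 567186786) + 1149647 = -372074538512 + 1149647 = -372073388865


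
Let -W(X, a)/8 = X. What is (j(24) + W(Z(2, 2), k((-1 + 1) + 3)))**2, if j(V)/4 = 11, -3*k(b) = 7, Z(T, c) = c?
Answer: 784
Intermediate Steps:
k(b) = -7/3 (k(b) = -1/3*7 = -7/3)
j(V) = 44 (j(V) = 4*11 = 44)
W(X, a) = -8*X
(j(24) + W(Z(2, 2), k((-1 + 1) + 3)))**2 = (44 - 8*2)**2 = (44 - 16)**2 = 28**2 = 784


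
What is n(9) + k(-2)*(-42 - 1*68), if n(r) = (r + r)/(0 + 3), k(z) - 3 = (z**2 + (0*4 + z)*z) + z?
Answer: -984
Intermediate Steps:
k(z) = 3 + z + 2*z**2 (k(z) = 3 + ((z**2 + (0*4 + z)*z) + z) = 3 + ((z**2 + (0 + z)*z) + z) = 3 + ((z**2 + z*z) + z) = 3 + ((z**2 + z**2) + z) = 3 + (2*z**2 + z) = 3 + (z + 2*z**2) = 3 + z + 2*z**2)
n(r) = 2*r/3 (n(r) = (2*r)/3 = (2*r)*(1/3) = 2*r/3)
n(9) + k(-2)*(-42 - 1*68) = (2/3)*9 + (3 - 2 + 2*(-2)**2)*(-42 - 1*68) = 6 + (3 - 2 + 2*4)*(-42 - 68) = 6 + (3 - 2 + 8)*(-110) = 6 + 9*(-110) = 6 - 990 = -984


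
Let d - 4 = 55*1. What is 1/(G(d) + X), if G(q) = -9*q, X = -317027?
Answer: -1/317558 ≈ -3.1490e-6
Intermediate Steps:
d = 59 (d = 4 + 55*1 = 4 + 55 = 59)
1/(G(d) + X) = 1/(-9*59 - 317027) = 1/(-531 - 317027) = 1/(-317558) = -1/317558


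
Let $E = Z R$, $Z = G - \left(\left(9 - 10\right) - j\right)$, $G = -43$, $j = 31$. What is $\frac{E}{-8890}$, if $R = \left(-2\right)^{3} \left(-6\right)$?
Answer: $\frac{264}{4445} \approx 0.059393$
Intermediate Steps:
$R = 48$ ($R = \left(-8\right) \left(-6\right) = 48$)
$Z = -11$ ($Z = -43 - \left(\left(9 - 10\right) - 31\right) = -43 - \left(-1 - 31\right) = -43 - -32 = -43 + 32 = -11$)
$E = -528$ ($E = \left(-11\right) 48 = -528$)
$\frac{E}{-8890} = - \frac{528}{-8890} = \left(-528\right) \left(- \frac{1}{8890}\right) = \frac{264}{4445}$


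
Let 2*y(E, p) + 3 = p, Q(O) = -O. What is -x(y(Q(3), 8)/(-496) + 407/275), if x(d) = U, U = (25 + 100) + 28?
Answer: -153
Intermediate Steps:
y(E, p) = -3/2 + p/2
U = 153 (U = 125 + 28 = 153)
x(d) = 153
-x(y(Q(3), 8)/(-496) + 407/275) = -1*153 = -153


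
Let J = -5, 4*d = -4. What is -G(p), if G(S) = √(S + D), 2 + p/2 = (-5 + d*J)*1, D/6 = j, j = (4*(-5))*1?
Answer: -2*I*√31 ≈ -11.136*I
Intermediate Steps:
d = -1 (d = (¼)*(-4) = -1)
j = -20 (j = -20*1 = -20)
D = -120 (D = 6*(-20) = -120)
p = -4 (p = -4 + 2*((-5 - 1*(-5))*1) = -4 + 2*((-5 + 5)*1) = -4 + 2*(0*1) = -4 + 2*0 = -4 + 0 = -4)
G(S) = √(-120 + S) (G(S) = √(S - 120) = √(-120 + S))
-G(p) = -√(-120 - 4) = -√(-124) = -2*I*√31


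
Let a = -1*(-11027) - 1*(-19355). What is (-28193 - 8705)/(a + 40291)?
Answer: -36898/70673 ≈ -0.52209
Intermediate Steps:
a = 30382 (a = 11027 + 19355 = 30382)
(-28193 - 8705)/(a + 40291) = (-28193 - 8705)/(30382 + 40291) = -36898/70673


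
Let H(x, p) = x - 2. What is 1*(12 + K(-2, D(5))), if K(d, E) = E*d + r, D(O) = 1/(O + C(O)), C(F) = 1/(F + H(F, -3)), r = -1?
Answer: 435/41 ≈ 10.610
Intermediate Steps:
H(x, p) = -2 + x
C(F) = 1/(-2 + 2*F) (C(F) = 1/(F + (-2 + F)) = 1/(-2 + 2*F))
D(O) = 1/(O + 1/(2*(-1 + O)))
K(d, E) = -1 + E*d (K(d, E) = E*d - 1 = -1 + E*d)
1*(12 + K(-2, D(5))) = 1*(12 + (-1 + (2*(-1 + 5)/(1 + 2*5*(-1 + 5)))*(-2))) = 1*(12 + (-1 + (2*4/(1 + 2*5*4))*(-2))) = 1*(12 + (-1 + (2*4/(1 + 40))*(-2))) = 1*(12 + (-1 + (2*4/41)*(-2))) = 1*(12 + (-1 + (2*(1/41)*4)*(-2))) = 1*(12 + (-1 + (8/41)*(-2))) = 1*(12 + (-1 - 16/41)) = 1*(12 - 57/41) = 1*(435/41) = 435/41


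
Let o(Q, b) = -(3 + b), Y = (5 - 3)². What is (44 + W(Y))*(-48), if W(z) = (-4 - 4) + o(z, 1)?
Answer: -1536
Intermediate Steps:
Y = 4 (Y = 2² = 4)
o(Q, b) = -3 - b
W(z) = -12 (W(z) = (-4 - 4) + (-3 - 1*1) = -8 + (-3 - 1) = -8 - 4 = -12)
(44 + W(Y))*(-48) = (44 - 12)*(-48) = 32*(-48) = -1536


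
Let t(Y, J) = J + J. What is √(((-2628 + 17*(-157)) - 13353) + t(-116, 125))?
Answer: 20*I*√46 ≈ 135.65*I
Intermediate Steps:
t(Y, J) = 2*J
√(((-2628 + 17*(-157)) - 13353) + t(-116, 125)) = √(((-2628 + 17*(-157)) - 13353) + 2*125) = √(((-2628 - 2669) - 13353) + 250) = √((-5297 - 13353) + 250) = √(-18650 + 250) = √(-18400) = 20*I*√46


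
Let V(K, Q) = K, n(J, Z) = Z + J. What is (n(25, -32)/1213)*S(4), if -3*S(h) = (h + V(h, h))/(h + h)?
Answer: 7/3639 ≈ 0.0019236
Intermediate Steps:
n(J, Z) = J + Z
S(h) = -⅓ (S(h) = -(h + h)/(3*(h + h)) = -2*h/(3*(2*h)) = -2*h*1/(2*h)/3 = -⅓*1 = -⅓)
(n(25, -32)/1213)*S(4) = ((25 - 32)/1213)*(-⅓) = -7*1/1213*(-⅓) = -7/1213*(-⅓) = 7/3639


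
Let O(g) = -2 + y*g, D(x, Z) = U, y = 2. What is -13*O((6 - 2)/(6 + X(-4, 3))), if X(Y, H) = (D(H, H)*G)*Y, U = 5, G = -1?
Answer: 22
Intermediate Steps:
D(x, Z) = 5
X(Y, H) = -5*Y (X(Y, H) = (5*(-1))*Y = -5*Y)
O(g) = -2 + 2*g
-13*O((6 - 2)/(6 + X(-4, 3))) = -13*(-2 + 2*((6 - 2)/(6 - 5*(-4)))) = -13*(-2 + 2*(4/(6 + 20))) = -13*(-2 + 2*(4/26)) = -13*(-2 + 2*(4*(1/26))) = -13*(-2 + 2*(2/13)) = -13*(-2 + 4/13) = -13*(-22/13) = 22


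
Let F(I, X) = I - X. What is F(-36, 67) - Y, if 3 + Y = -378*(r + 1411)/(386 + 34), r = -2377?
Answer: -4847/5 ≈ -969.40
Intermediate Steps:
Y = 4332/5 (Y = -3 - 378*(-2377 + 1411)/(386 + 34) = -3 - 378/(420/(-966)) = -3 - 378/(420*(-1/966)) = -3 - 378/(-10/23) = -3 - 378*(-23/10) = -3 + 4347/5 = 4332/5 ≈ 866.40)
F(-36, 67) - Y = (-36 - 1*67) - 1*4332/5 = (-36 - 67) - 4332/5 = -103 - 4332/5 = -4847/5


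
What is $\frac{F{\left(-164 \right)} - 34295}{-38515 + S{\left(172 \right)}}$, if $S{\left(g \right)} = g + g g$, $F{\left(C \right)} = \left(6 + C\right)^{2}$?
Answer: $\frac{9331}{8759} \approx 1.0653$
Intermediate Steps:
$S{\left(g \right)} = g + g^{2}$
$\frac{F{\left(-164 \right)} - 34295}{-38515 + S{\left(172 \right)}} = \frac{\left(6 - 164\right)^{2} - 34295}{-38515 + 172 \left(1 + 172\right)} = \frac{\left(-158\right)^{2} - 34295}{-38515 + 172 \cdot 173} = \frac{24964 - 34295}{-38515 + 29756} = - \frac{9331}{-8759} = \left(-9331\right) \left(- \frac{1}{8759}\right) = \frac{9331}{8759}$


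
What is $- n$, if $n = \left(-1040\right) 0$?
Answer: $0$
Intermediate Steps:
$n = 0$
$- n = \left(-1\right) 0 = 0$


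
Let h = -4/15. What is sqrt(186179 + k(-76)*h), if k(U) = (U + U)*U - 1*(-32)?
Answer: sqrt(41195235)/15 ≈ 427.89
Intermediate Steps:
h = -4/15 (h = -4*1/15 = -4/15 ≈ -0.26667)
k(U) = 32 + 2*U**2 (k(U) = (2*U)*U + 32 = 2*U**2 + 32 = 32 + 2*U**2)
sqrt(186179 + k(-76)*h) = sqrt(186179 + (32 + 2*(-76)**2)*(-4/15)) = sqrt(186179 + (32 + 2*5776)*(-4/15)) = sqrt(186179 + (32 + 11552)*(-4/15)) = sqrt(186179 + 11584*(-4/15)) = sqrt(186179 - 46336/15) = sqrt(2746349/15) = sqrt(41195235)/15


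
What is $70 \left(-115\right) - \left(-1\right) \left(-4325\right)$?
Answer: $-12375$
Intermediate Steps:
$70 \left(-115\right) - \left(-1\right) \left(-4325\right) = -8050 - 4325 = -12375$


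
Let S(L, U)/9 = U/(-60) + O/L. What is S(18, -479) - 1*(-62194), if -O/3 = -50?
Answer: 1246817/20 ≈ 62341.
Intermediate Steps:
O = 150 (O = -3*(-50) = 150)
S(L, U) = 1350/L - 3*U/20 (S(L, U) = 9*(U/(-60) + 150/L) = 9*(U*(-1/60) + 150/L) = 9*(-U/60 + 150/L) = 9*(150/L - U/60) = 1350/L - 3*U/20)
S(18, -479) - 1*(-62194) = (1350/18 - 3/20*(-479)) - 1*(-62194) = (1350*(1/18) + 1437/20) + 62194 = (75 + 1437/20) + 62194 = 2937/20 + 62194 = 1246817/20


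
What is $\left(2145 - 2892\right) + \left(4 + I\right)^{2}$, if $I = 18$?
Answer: $-263$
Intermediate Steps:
$\left(2145 - 2892\right) + \left(4 + I\right)^{2} = \left(2145 - 2892\right) + \left(4 + 18\right)^{2} = -747 + 22^{2} = -747 + 484 = -263$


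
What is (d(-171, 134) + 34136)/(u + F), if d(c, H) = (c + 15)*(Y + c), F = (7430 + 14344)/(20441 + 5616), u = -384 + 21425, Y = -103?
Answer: 64621360/17686681 ≈ 3.6537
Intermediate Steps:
u = 21041
F = 21774/26057 ≈ 0.83563
d(c, H) = (-103 + c)*(15 + c) (d(c, H) = (c + 15)*(-103 + c) = (15 + c)*(-103 + c) = (-103 + c)*(15 + c))
(d(-171, 134) + 34136)/(u + F) = ((-1545 + (-171)² - 88*(-171)) + 34136)/(21041 + 21774/26057) = ((-1545 + 29241 + 15048) + 34136)/(548287111/26057) = (42744 + 34136)*(26057/548287111) = 76880*(26057/548287111) = 64621360/17686681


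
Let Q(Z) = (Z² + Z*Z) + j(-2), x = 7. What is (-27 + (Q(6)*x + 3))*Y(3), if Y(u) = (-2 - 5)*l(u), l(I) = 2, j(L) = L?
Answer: -6524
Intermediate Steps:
Y(u) = -14 (Y(u) = (-2 - 5)*2 = -7*2 = -14)
Q(Z) = -2 + 2*Z² (Q(Z) = (Z² + Z*Z) - 2 = (Z² + Z²) - 2 = 2*Z² - 2 = -2 + 2*Z²)
(-27 + (Q(6)*x + 3))*Y(3) = (-27 + ((-2 + 2*6²)*7 + 3))*(-14) = (-27 + ((-2 + 2*36)*7 + 3))*(-14) = (-27 + ((-2 + 72)*7 + 3))*(-14) = (-27 + (70*7 + 3))*(-14) = (-27 + (490 + 3))*(-14) = (-27 + 493)*(-14) = 466*(-14) = -6524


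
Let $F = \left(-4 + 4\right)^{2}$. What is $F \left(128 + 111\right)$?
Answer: $0$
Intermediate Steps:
$F = 0$ ($F = 0^{2} = 0$)
$F \left(128 + 111\right) = 0 \left(128 + 111\right) = 0 \cdot 239 = 0$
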